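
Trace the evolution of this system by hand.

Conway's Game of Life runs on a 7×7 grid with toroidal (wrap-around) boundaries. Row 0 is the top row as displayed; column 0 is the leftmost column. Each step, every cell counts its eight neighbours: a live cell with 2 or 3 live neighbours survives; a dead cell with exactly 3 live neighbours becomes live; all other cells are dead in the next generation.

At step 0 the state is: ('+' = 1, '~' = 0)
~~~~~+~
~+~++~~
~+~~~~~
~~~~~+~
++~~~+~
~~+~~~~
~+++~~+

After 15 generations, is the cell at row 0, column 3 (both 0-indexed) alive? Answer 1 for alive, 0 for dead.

1

[0] ~~~~~+~
~+~++~~
~+~~~~~
~~~~~+~
++~~~+~
~~+~~~~
~+++~~+
[1] ++~~~+~
~~+~+~~
~~+~+~~
++~~~~+
~+~~~~+
~~~+~~+
~+++~~~
[2] +~~~+~~
~~+~++~
+~+~~+~
~++~~++
~++~~++
~+~+~~~
~+~++~+
[3] +++~~~+
~~~~++~
+~+~~~~
~~~++~~
~~~++++
~+~+~~+
~+~+++~
[4] +++~~~+
~~++~+~
~~~~~+~
~~+~~~+
+~~~~~+
~~~~~~+
~~~+++~
[5] ++~~~~+
+~++++~
~~+++++
+~~~~++
+~~~~++
+~~~+~+
~+++++~
[6] ~~~~~~~
~~~~~~~
~~+~~~~
~+~+~~~
~+~~+~~
~~+~~~~
~~+++~~
[7] ~~~+~~~
~~~~~~~
~~+~~~~
~+~+~~~
~+~+~~~
~++~+~~
~~++~~~
[8] ~~++~~~
~~~~~~~
~~+~~~~
~+~+~~~
++~++~~
~+~~+~~
~+~~+~~
[9] ~~++~~~
~~++~~~
~~+~~~~
++~++~~
++~++~~
~+~~++~
~+~~+~~
[10] ~+~~+~~
~+~~~~~
~~~~+~~
+~~~+~~
~~~~~~+
~+~~~+~
~+~~++~
[11] +++~++~
~~~~~~~
~~~~~~~
~~~~~+~
+~~~~++
+~~~+++
+++~++~
[12] +~+~++~
~+~~~~~
~~~~~~~
~~~~~+~
+~~~~~~
~~~+~~~
~~+~~~~
[13] ~~++~~~
~+~~~~~
~~~~~~~
~~~~~~~
~~~~~~~
~~~~~~~
~++~+~~
[14] ~~~+~~~
~~+~~~~
~~~~~~~
~~~~~~~
~~~~~~~
~~~~~~~
~++~~~~
[15] ~+~+~~~
~~~~~~~
~~~~~~~
~~~~~~~
~~~~~~~
~~~~~~~
~~+~~~~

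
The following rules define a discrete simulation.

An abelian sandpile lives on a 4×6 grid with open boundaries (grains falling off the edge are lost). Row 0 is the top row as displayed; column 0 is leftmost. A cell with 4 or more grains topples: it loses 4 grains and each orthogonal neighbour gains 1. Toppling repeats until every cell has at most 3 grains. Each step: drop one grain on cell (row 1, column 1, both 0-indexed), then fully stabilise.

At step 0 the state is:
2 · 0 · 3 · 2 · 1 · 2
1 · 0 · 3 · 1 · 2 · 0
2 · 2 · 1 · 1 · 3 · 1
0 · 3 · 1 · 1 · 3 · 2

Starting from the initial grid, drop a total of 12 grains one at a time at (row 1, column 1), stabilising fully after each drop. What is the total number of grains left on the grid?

42

0) 2 · 0 · 3 · 2 · 1 · 2
1 · 0 · 3 · 1 · 2 · 0
2 · 2 · 1 · 1 · 3 · 1
0 · 3 · 1 · 1 · 3 · 2
1) 2 · 0 · 3 · 2 · 1 · 2
1 · 1 · 3 · 1 · 2 · 0
2 · 2 · 1 · 1 · 3 · 1
0 · 3 · 1 · 1 · 3 · 2
2) 2 · 0 · 3 · 2 · 1 · 2
1 · 2 · 3 · 1 · 2 · 0
2 · 2 · 1 · 1 · 3 · 1
0 · 3 · 1 · 1 · 3 · 2
3) 2 · 0 · 3 · 2 · 1 · 2
1 · 3 · 3 · 1 · 2 · 0
2 · 2 · 1 · 1 · 3 · 1
0 · 3 · 1 · 1 · 3 · 2
4) 2 · 2 · 0 · 3 · 1 · 2
2 · 1 · 1 · 2 · 2 · 0
2 · 3 · 2 · 1 · 3 · 1
0 · 3 · 1 · 1 · 3 · 2
5) 2 · 2 · 0 · 3 · 1 · 2
2 · 2 · 1 · 2 · 2 · 0
2 · 3 · 2 · 1 · 3 · 1
0 · 3 · 1 · 1 · 3 · 2
6) 2 · 2 · 0 · 3 · 1 · 2
2 · 3 · 1 · 2 · 2 · 0
2 · 3 · 2 · 1 · 3 · 1
0 · 3 · 1 · 1 · 3 · 2
7) 2 · 3 · 0 · 3 · 1 · 2
3 · 1 · 2 · 2 · 2 · 0
3 · 1 · 3 · 1 · 3 · 1
1 · 0 · 2 · 1 · 3 · 2
8) 2 · 3 · 0 · 3 · 1 · 2
3 · 2 · 2 · 2 · 2 · 0
3 · 1 · 3 · 1 · 3 · 1
1 · 0 · 2 · 1 · 3 · 2
9) 2 · 3 · 0 · 3 · 1 · 2
3 · 3 · 2 · 2 · 2 · 0
3 · 1 · 3 · 1 · 3 · 1
1 · 0 · 2 · 1 · 3 · 2
10) 0 · 1 · 1 · 3 · 1 · 2
2 · 2 · 3 · 2 · 2 · 0
0 · 3 · 3 · 1 · 3 · 1
2 · 0 · 2 · 1 · 3 · 2
11) 0 · 1 · 1 · 3 · 1 · 2
2 · 3 · 3 · 2 · 2 · 0
0 · 3 · 3 · 1 · 3 · 1
2 · 0 · 2 · 1 · 3 · 2
12) 0 · 2 · 2 · 3 · 1 · 2
3 · 2 · 1 · 3 · 2 · 0
1 · 1 · 1 · 2 · 3 · 1
2 · 1 · 3 · 1 · 3 · 2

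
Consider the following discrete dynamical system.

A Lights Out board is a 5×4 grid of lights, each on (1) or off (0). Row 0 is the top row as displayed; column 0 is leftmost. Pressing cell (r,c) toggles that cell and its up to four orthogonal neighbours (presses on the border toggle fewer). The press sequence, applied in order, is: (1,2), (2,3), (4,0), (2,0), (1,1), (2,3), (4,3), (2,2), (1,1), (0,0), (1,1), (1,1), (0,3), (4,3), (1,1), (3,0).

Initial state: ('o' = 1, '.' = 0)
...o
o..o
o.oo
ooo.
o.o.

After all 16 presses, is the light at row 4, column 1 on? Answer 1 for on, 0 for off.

1

0) ...o
o..o
o.oo
ooo.
o.o.
1) ..oo
ooo.
o..o
ooo.
o.o.
2) ..oo
oooo
o.o.
oooo
o.o.
3) ..oo
oooo
o.o.
.ooo
.oo.
4) ..oo
.ooo
.oo.
oooo
.oo.
5) .ooo
o..o
..o.
oooo
.oo.
6) .ooo
o...
...o
ooo.
.oo.
7) .ooo
o...
...o
oooo
.o.o
8) .ooo
o.o.
.oo.
oo.o
.o.o
9) ..oo
.o..
..o.
oo.o
.o.o
10) oooo
oo..
..o.
oo.o
.o.o
11) o.oo
..o.
.oo.
oo.o
.o.o
12) oooo
oo..
..o.
oo.o
.o.o
13) oo..
oo.o
..o.
oo.o
.o.o
14) oo..
oo.o
..o.
oo..
.oo.
15) o...
..oo
.oo.
oo..
.oo.
16) o...
..oo
ooo.
....
ooo.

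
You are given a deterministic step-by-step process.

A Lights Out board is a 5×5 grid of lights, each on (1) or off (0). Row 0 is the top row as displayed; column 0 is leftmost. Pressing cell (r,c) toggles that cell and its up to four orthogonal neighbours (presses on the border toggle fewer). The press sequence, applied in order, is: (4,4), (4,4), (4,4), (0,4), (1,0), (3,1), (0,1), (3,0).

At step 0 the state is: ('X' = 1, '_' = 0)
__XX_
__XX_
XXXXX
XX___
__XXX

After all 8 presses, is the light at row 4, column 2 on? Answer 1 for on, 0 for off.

[0] __XX_
__XX_
XXXXX
XX___
__XXX
[1] __XX_
__XX_
XXXXX
XX__X
__X__
[2] __XX_
__XX_
XXXXX
XX___
__XXX
[3] __XX_
__XX_
XXXXX
XX__X
__X__
[4] __X_X
__XXX
XXXXX
XX__X
__X__
[5] X_X_X
XXXXX
_XXXX
XX__X
__X__
[6] X_X_X
XXXXX
__XXX
__X_X
_XX__
[7] _X__X
X_XXX
__XXX
__X_X
_XX__
[8] _X__X
X_XXX
X_XXX
XXX_X
XXX__

1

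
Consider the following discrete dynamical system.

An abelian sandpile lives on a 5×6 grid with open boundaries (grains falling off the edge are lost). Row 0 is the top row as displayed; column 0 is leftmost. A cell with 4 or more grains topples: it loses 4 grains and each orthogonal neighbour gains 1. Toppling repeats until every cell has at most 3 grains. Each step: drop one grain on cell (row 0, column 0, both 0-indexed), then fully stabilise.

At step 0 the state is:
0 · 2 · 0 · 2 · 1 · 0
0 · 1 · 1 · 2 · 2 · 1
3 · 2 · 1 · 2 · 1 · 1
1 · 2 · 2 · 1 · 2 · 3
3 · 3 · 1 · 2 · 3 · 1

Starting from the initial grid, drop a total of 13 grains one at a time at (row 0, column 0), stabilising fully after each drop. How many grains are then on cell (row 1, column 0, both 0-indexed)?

3

step 0: 0 · 2 · 0 · 2 · 1 · 0
0 · 1 · 1 · 2 · 2 · 1
3 · 2 · 1 · 2 · 1 · 1
1 · 2 · 2 · 1 · 2 · 3
3 · 3 · 1 · 2 · 3 · 1
step 1: 1 · 2 · 0 · 2 · 1 · 0
0 · 1 · 1 · 2 · 2 · 1
3 · 2 · 1 · 2 · 1 · 1
1 · 2 · 2 · 1 · 2 · 3
3 · 3 · 1 · 2 · 3 · 1
step 2: 2 · 2 · 0 · 2 · 1 · 0
0 · 1 · 1 · 2 · 2 · 1
3 · 2 · 1 · 2 · 1 · 1
1 · 2 · 2 · 1 · 2 · 3
3 · 3 · 1 · 2 · 3 · 1
step 3: 3 · 2 · 0 · 2 · 1 · 0
0 · 1 · 1 · 2 · 2 · 1
3 · 2 · 1 · 2 · 1 · 1
1 · 2 · 2 · 1 · 2 · 3
3 · 3 · 1 · 2 · 3 · 1
step 4: 0 · 3 · 0 · 2 · 1 · 0
1 · 1 · 1 · 2 · 2 · 1
3 · 2 · 1 · 2 · 1 · 1
1 · 2 · 2 · 1 · 2 · 3
3 · 3 · 1 · 2 · 3 · 1
step 5: 1 · 3 · 0 · 2 · 1 · 0
1 · 1 · 1 · 2 · 2 · 1
3 · 2 · 1 · 2 · 1 · 1
1 · 2 · 2 · 1 · 2 · 3
3 · 3 · 1 · 2 · 3 · 1
step 6: 2 · 3 · 0 · 2 · 1 · 0
1 · 1 · 1 · 2 · 2 · 1
3 · 2 · 1 · 2 · 1 · 1
1 · 2 · 2 · 1 · 2 · 3
3 · 3 · 1 · 2 · 3 · 1
step 7: 3 · 3 · 0 · 2 · 1 · 0
1 · 1 · 1 · 2 · 2 · 1
3 · 2 · 1 · 2 · 1 · 1
1 · 2 · 2 · 1 · 2 · 3
3 · 3 · 1 · 2 · 3 · 1
step 8: 1 · 0 · 1 · 2 · 1 · 0
2 · 2 · 1 · 2 · 2 · 1
3 · 2 · 1 · 2 · 1 · 1
1 · 2 · 2 · 1 · 2 · 3
3 · 3 · 1 · 2 · 3 · 1
step 9: 2 · 0 · 1 · 2 · 1 · 0
2 · 2 · 1 · 2 · 2 · 1
3 · 2 · 1 · 2 · 1 · 1
1 · 2 · 2 · 1 · 2 · 3
3 · 3 · 1 · 2 · 3 · 1
step 10: 3 · 0 · 1 · 2 · 1 · 0
2 · 2 · 1 · 2 · 2 · 1
3 · 2 · 1 · 2 · 1 · 1
1 · 2 · 2 · 1 · 2 · 3
3 · 3 · 1 · 2 · 3 · 1
step 11: 0 · 1 · 1 · 2 · 1 · 0
3 · 2 · 1 · 2 · 2 · 1
3 · 2 · 1 · 2 · 1 · 1
1 · 2 · 2 · 1 · 2 · 3
3 · 3 · 1 · 2 · 3 · 1
step 12: 1 · 1 · 1 · 2 · 1 · 0
3 · 2 · 1 · 2 · 2 · 1
3 · 2 · 1 · 2 · 1 · 1
1 · 2 · 2 · 1 · 2 · 3
3 · 3 · 1 · 2 · 3 · 1
step 13: 2 · 1 · 1 · 2 · 1 · 0
3 · 2 · 1 · 2 · 2 · 1
3 · 2 · 1 · 2 · 1 · 1
1 · 2 · 2 · 1 · 2 · 3
3 · 3 · 1 · 2 · 3 · 1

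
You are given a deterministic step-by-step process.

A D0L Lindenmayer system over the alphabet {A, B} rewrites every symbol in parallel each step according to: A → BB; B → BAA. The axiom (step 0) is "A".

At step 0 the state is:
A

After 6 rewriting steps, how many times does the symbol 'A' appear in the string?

116

gen 0: A
gen 1: BB
gen 2: BAABAA
gen 3: BAABBBBBAABBBB
gen 4: BAABBBBBAABAABAABAABAABBBBBAABAABAABAA
gen 5: BAABBBBBAABAABAABAABAABBBBBAABBBBBAABBBBBAABBBBBAABBBBBAABAABAABAABAABBBBBAABBBBBAABBBBBAABBBB
gen 6: BAABBBBBAABAABAABAABAABBBBBAABBBBBAABBBBBAABBBBBAABBBBBAAB…ABAABBBBBAABAABAABAABAABBBBBAABAABAABAABAABBBBBAABAABAABAA  (len 246)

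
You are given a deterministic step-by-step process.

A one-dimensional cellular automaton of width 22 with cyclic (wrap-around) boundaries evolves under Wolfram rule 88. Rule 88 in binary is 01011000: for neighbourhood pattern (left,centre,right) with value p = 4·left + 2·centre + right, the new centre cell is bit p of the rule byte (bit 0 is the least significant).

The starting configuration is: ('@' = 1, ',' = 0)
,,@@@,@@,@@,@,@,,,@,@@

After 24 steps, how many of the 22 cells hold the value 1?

step 0: ,,@@@,@@,@@,@,@,,,@,@@
step 1: @,@,@,@@,@@,,,,@,,,,@@
step 2: @,,,,,@@,@@@,,,,@,,,@,
step 3: ,@,,,,@@,@,@@,,,,@,,,,
step 4: ,,@,,,@@,,,@@@,,,,@,,,
step 5: ,,,@,,@@@,,@,@@,,,,@,,
step 6: ,,,,@,@,@@,,,@@@,,,,@,
step 7: ,,,,,,,,@@@,,@,@@,,,,@
step 8: @,,,,,,,@,@@,,,@@@,,,,
step 9: ,@,,,,,,,,@@@,,@,@@,,,
step 10: ,,@,,,,,,,@,@@,,,@@@,,
step 11: ,,,@,,,,,,,,@@@,,@,@@,
step 12: ,,,,@,,,,,,,@,@@,,,@@@
step 13: @,,,,@,,,,,,,,@@@,,@,@
step 14: @@,,,,@,,,,,,,@,@@,,,@
step 15: ,@@,,,,@,,,,,,,,@@@,,@
step 16: ,@@@,,,,@,,,,,,,@,@@,,
step 17: ,@,@@,,,,@,,,,,,,,@@@,
step 18: ,,,@@@,,,,@,,,,,,,@,@@
step 19: @,,@,@@,,,,@,,,,,,,,@@
step 20: @@,,,@@@,,,,@,,,,,,,@,
step 21: @@@,,@,@@,,,,@,,,,,,,,
step 22: @,@@,,,@@@,,,,@,,,,,,,
step 23: ,,@@@,,@,@@,,,,@,,,,,,
step 24: ,,@,@@,,,@@@,,,,@,,,,,

7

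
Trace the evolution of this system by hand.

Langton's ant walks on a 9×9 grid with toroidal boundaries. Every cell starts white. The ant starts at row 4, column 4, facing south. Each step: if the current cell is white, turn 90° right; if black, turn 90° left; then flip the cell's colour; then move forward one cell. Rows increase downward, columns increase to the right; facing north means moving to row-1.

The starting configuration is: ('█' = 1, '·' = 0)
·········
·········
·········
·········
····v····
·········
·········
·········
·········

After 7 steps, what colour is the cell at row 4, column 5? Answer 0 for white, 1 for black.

1

0) ·········
·········
·········
·········
····v····
·········
·········
·········
·········
1) ·········
·········
·········
·········
···<█····
·········
·········
·········
·········
2) ·········
·········
·········
···^·····
···██····
·········
·········
·········
·········
3) ·········
·········
·········
···█>····
···██····
·········
·········
·········
·········
4) ·········
·········
·········
···██····
···█v····
·········
·········
·········
·········
5) ·········
·········
·········
···██····
···█·>···
·········
·········
·········
·········
6) ·········
·········
·········
···██····
···█·█···
·····v···
·········
·········
·········
7) ·········
·········
·········
···██····
···█·█···
····<█···
·········
·········
·········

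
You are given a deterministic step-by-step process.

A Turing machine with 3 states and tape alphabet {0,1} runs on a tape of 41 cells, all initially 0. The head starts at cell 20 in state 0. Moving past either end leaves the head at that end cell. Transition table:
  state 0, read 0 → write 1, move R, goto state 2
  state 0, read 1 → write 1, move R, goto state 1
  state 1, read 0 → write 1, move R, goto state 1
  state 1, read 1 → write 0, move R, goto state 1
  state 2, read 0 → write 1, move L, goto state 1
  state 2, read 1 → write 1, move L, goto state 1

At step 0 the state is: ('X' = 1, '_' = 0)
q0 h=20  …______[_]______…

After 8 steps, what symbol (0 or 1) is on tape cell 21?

0) q0 h=20  …______[_]______…
1) q2 h=21  …_____X[_]______…
2) q1 h=20  …______[X]X_____…
3) q1 h=21  …______[X]______…
4) q1 h=22  …______[_]______…
5) q1 h=23  …_____X[_]______…
6) q1 h=24  …____XX[_]______…
7) q1 h=25  …___XXX[_]______…
8) q1 h=26  …__XXXX[_]______…

0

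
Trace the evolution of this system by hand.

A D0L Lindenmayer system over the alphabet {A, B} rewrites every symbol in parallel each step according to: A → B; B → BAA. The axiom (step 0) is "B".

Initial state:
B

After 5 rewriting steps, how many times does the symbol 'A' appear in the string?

22

k=0  B
k=1  BAA
k=2  BAABB
k=3  BAABBBAABAA
k=4  BAABBBAABAABAABBBAABB
k=5  BAABBBAABAABAABBBAABBBAABBBAABAABAABBBAABAA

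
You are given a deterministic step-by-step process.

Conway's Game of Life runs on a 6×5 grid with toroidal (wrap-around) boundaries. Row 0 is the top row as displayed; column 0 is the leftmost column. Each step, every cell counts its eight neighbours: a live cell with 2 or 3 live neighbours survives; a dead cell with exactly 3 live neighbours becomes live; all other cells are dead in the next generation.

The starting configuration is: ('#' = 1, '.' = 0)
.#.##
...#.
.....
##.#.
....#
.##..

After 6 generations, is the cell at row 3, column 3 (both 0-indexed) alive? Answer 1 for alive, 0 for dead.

1

[0] .#.##
...#.
.....
##.#.
....#
.##..
[1] ##.##
..###
..#.#
#...#
...##
.##.#
[2] .....
.....
.##..
#....
.##..
.#...
[3] .....
.....
.#...
#....
###..
.##..
[4] .....
.....
.....
#.#..
#.#..
#.#..
[5] .....
.....
.....
.....
#.###
.....
[6] .....
.....
.....
...##
...##
...##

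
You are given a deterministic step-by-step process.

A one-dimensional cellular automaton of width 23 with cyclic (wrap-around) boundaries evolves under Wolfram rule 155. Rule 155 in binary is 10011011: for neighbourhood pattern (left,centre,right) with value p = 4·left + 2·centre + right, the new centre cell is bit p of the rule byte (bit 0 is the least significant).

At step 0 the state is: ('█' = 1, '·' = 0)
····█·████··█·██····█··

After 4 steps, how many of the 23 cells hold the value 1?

15

0) ····█·████··█·██····█··
1) ████··███·██··█·████·██
2) ███·████··█·██··███··██
3) ██··███·██··█·████·████
4) █·████··█·██··███··████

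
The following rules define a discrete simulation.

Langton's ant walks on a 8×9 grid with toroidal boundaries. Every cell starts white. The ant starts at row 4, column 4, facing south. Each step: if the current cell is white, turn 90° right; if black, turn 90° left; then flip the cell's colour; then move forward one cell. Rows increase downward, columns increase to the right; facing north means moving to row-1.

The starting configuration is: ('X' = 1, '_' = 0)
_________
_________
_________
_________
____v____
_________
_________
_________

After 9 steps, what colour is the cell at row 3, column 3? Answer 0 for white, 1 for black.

k=0  _________
_________
_________
_________
____v____
_________
_________
_________
k=1  _________
_________
_________
_________
___<X____
_________
_________
_________
k=2  _________
_________
_________
___^_____
___XX____
_________
_________
_________
k=3  _________
_________
_________
___X>____
___XX____
_________
_________
_________
k=4  _________
_________
_________
___XX____
___Xv____
_________
_________
_________
k=5  _________
_________
_________
___XX____
___X_>___
_________
_________
_________
k=6  _________
_________
_________
___XX____
___X_X___
_____v___
_________
_________
k=7  _________
_________
_________
___XX____
___X_X___
____<X___
_________
_________
k=8  _________
_________
_________
___XX____
___X^X___
____XX___
_________
_________
k=9  _________
_________
_________
___XX____
___XX>___
____XX___
_________
_________

1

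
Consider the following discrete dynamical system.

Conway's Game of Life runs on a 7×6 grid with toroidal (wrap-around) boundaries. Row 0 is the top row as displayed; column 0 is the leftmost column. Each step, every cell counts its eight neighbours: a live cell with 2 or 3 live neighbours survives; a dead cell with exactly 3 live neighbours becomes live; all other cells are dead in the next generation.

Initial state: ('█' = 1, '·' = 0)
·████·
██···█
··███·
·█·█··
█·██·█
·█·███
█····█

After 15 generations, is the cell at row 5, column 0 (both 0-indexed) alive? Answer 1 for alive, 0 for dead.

0) ·████·
██···█
··███·
·█·█··
█·██·█
·█·███
█····█
1) ··███·
█····█
···███
██···█
·····█
·█·█··
······
2) ···███
█·█···
·█····
······
·██·██
······
····█·
3) ···███
██████
·█····
███···
······
···███
···███
4) ·█····
·█····
····█·
███···
██████
···█·█
█·█···
5) ███···
······
█·█···
······
······
······
███···
6) █·█···
█·█···
······
······
······
·█····
█·█···
7) █·██·█
······
······
······
······
·█····
█·█···
8) █·██·█
······
······
······
······
·█····
█·██·█
9) █·██·█
······
······
······
······
███···
···█·█
10) █·██·█
······
······
······
·█····
███···
···█·█
11) █·██·█
······
······
······
███···
███···
···█·█
12) █·██·█
······
······
·█····
█·█···
···█·█
···█·█
13) █·██·█
······
······
·█····
███···
█·██·█
···█·█
14) █·██·█
······
······
███···
···█·█
···█·█
······
15) ······
······
·█····
███···
·█·█·█
······
█·██·█

0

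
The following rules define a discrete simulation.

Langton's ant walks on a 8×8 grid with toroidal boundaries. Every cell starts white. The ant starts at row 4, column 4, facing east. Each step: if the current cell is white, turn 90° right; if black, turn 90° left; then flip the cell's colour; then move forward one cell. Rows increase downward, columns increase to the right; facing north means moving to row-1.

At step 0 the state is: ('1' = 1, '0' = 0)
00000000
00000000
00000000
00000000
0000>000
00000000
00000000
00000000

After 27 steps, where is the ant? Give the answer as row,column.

k=0  00000000
00000000
00000000
00000000
0000>000
00000000
00000000
00000000
k=1  00000000
00000000
00000000
00000000
00001000
0000v000
00000000
00000000
k=2  00000000
00000000
00000000
00000000
00001000
000<1000
00000000
00000000
k=3  00000000
00000000
00000000
00000000
000^1000
00011000
00000000
00000000
k=4  00000000
00000000
00000000
00000000
0001>000
00011000
00000000
00000000
k=5  00000000
00000000
00000000
0000^000
00010000
00011000
00000000
00000000
k=6  00000000
00000000
00000000
00001>00
00010000
00011000
00000000
00000000
k=7  00000000
00000000
00000000
00001100
00010v00
00011000
00000000
00000000
k=8  00000000
00000000
00000000
00001100
0001<100
00011000
00000000
00000000
k=9  00000000
00000000
00000000
0000^100
00011100
00011000
00000000
00000000
k=10  00000000
00000000
00000000
000<0100
00011100
00011000
00000000
00000000
k=11  00000000
00000000
000^0000
00010100
00011100
00011000
00000000
00000000
k=12  00000000
00000000
0001>000
00010100
00011100
00011000
00000000
00000000
k=13  00000000
00000000
00011000
0001v100
00011100
00011000
00000000
00000000
k=14  00000000
00000000
00011000
000<1100
00011100
00011000
00000000
00000000
k=15  00000000
00000000
00011000
00001100
000v1100
00011000
00000000
00000000
k=16  00000000
00000000
00011000
00001100
0000>100
00011000
00000000
00000000
k=17  00000000
00000000
00011000
0000^100
00000100
00011000
00000000
00000000
k=18  00000000
00000000
00011000
000<0100
00000100
00011000
00000000
00000000
k=19  00000000
00000000
000^1000
00010100
00000100
00011000
00000000
00000000
k=20  00000000
00000000
00<01000
00010100
00000100
00011000
00000000
00000000
k=21  00000000
00^00000
00101000
00010100
00000100
00011000
00000000
00000000
k=22  00000000
001>0000
00101000
00010100
00000100
00011000
00000000
00000000
k=23  00000000
00110000
001v1000
00010100
00000100
00011000
00000000
00000000
k=24  00000000
00110000
00<11000
00010100
00000100
00011000
00000000
00000000
k=25  00000000
00110000
00011000
00v10100
00000100
00011000
00000000
00000000
k=26  00000000
00110000
00011000
0<110100
00000100
00011000
00000000
00000000
k=27  00000000
00110000
0^011000
01110100
00000100
00011000
00000000
00000000

2,1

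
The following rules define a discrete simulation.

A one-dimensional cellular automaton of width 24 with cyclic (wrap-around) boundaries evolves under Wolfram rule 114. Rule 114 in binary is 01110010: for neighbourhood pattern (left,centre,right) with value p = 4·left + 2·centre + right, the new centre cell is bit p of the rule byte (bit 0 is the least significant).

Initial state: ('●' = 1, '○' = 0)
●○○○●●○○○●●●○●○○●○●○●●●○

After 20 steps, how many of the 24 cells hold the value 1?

15

0) ●○○○●●○○○●●●○●○○●○●○●●●○
1) ○●○●○●●○●○○●●○●●○●○●○○●●
2) ●○●○●○●●○●●○●●○●●○●○●●○●
3) ●●○●○●○●●○●●○●●○●●○●○●●○
4) ○●●○●○●○●●○●●○●●○●●○●○●●
5) ●○●●○●○●○●●○●●○●●○●●○●○●
6) ●●○●●○●○●○●●○●●○●●○●●○●○
7) ○●●○●●○●○●○●●○●●○●●○●●○●
8) ●○●●○●●○●○●○●●○●●○●●○●●○
9) ○●○●●○●●○●○●○●●○●●○●●○●●
10) ●○●○●●○●●○●○●○●●○●●○●●○●
11) ●●○●○●●○●●○●○●○●●○●●○●●○
12) ○●●○●○●●○●●○●○●○●●○●●○●●
13) ●○●●○●○●●○●●○●○●○●●○●●○●
14) ●●○●●○●○●●○●●○●○●○●●○●●○
15) ○●●○●●○●○●●○●●○●○●○●●○●●
16) ●○●●○●●○●○●●○●●○●○●○●●○●
17) ●●○●●○●●○●○●●○●●○●○●○●●○
18) ○●●○●●○●●○●○●●○●●○●○●○●●
19) ●○●●○●●○●●○●○●●○●●○●○●○●
20) ●●○●●○●●○●●○●○●●○●●○●○●○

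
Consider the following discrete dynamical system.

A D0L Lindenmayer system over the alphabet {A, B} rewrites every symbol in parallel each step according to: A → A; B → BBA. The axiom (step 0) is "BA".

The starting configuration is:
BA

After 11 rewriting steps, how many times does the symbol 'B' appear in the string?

k=0  BA
k=1  BBAA
k=2  BBABBAAA
k=3  BBABBAABBABBAAAA
k=4  BBABBAABBABBAAABBABBAABBABBAAAAA
k=5  BBABBAABBABBAAABBABBAABBABBAAAABBABBAABBABBAAABBABBAABBABBAAAAAA
k=6  BBABBAABBABBAAABBABBAABBABBAAAABBABBAABBABBAAABBABBAABBABB…BBABBAAABBABBAABBABBAAAABBABBAABBABBAAABBABBAABBABBAAAAAAA  (len 128)
k=7  BBABBAABBABBAAABBABBAABBABBAAAABBABBAABBABBAAABBABBAABBABB…BABBAAABBABBAABBABBAAAABBABBAABBABBAAABBABBAABBABBAAAAAAAA  (len 256)
k=8  BBABBAABBABBAAABBABBAABBABBAAAABBABBAABBABBAAABBABBAABBABB…ABBAAABBABBAABBABBAAAABBABBAABBABBAAABBABBAABBABBAAAAAAAAA  (len 512)
k=9  BBABBAABBABBAAABBABBAABBABBAAAABBABBAABBABBAAABBABBAABBABB…BBAAABBABBAABBABBAAAABBABBAABBABBAAABBABBAABBABBAAAAAAAAAA  (len 1024)
k=10  BBABBAABBABBAAABBABBAABBABBAAAABBABBAABBABBAAABBABBAABBABB…BAAABBABBAABBABBAAAABBABBAABBABBAAABBABBAABBABBAAAAAAAAAAA  (len 2048)
k=11  BBABBAABBABBAAABBABBAABBABBAAAABBABBAABBABBAAABBABBAABBABB…AAABBABBAABBABBAAAABBABBAABBABBAAABBABBAABBABBAAAAAAAAAAAA  (len 4096)

2048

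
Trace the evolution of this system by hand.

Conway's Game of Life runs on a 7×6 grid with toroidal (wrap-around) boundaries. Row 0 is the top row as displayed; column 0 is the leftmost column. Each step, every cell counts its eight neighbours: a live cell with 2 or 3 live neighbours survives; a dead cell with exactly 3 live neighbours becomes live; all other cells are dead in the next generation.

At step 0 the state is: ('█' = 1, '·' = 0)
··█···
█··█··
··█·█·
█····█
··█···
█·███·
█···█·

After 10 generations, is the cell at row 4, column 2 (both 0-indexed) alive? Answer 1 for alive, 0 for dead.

t=0: ··█···
█··█··
··█·█·
█····█
··█···
█·███·
█···█·
t=1: ·█·█·█
·███··
██·██·
·█·█·█
█·█·█·
··█·█·
··█·█·
t=2: ██····
·····█
·····█
······
█·█·█·
··█·█·
·██·██
t=3: ·██·█·
·····█
······
·····█
·█···█
█·█·█·
··█·██
t=4: ███·█·
······
······
█·····
·█··██
█·█·█·
█·█·█·
t=5: █·█···
·█····
······
█····█
·█·██·
█·█·█·
█·█·█·
t=6: █·██·█
·█····
█·····
█···██
·████·
█·█·█·
█·█···
t=7: █·██·█
·██··█
██····
█·█·█·
··█···
█···█·
█·█·█·
t=8: ······
···███
···█··
█·██·█
······
······
█·█·█·
t=9: ······
···██·
█·····
··███·
······
······
······
t=10: ······
······
··█··█
···█··
···█··
······
······

0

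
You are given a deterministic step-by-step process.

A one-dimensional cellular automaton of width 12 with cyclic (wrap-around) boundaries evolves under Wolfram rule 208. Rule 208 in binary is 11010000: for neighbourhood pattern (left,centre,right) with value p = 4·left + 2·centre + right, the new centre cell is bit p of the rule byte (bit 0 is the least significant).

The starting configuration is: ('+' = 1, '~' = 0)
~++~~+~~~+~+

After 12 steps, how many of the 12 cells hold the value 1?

gen 0: ~++~~+~~~+~+
gen 1: ~~++~~+~~~~~
gen 2: ~~~++~~+~~~~
gen 3: ~~~~++~~+~~~
gen 4: ~~~~~++~~+~~
gen 5: ~~~~~~++~~+~
gen 6: ~~~~~~~++~~+
gen 7: +~~~~~~~++~~
gen 8: ~+~~~~~~~++~
gen 9: ~~+~~~~~~~++
gen 10: +~~+~~~~~~~+
gen 11: ++~~+~~~~~~~
gen 12: ~++~~+~~~~~~

3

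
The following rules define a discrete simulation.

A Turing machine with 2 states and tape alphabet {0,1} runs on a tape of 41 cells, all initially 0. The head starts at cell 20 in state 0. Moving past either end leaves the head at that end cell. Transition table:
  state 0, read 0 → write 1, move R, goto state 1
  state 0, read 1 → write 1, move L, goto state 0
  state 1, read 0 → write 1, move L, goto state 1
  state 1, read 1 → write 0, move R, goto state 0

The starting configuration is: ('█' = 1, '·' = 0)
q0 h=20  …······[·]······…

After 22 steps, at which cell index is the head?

26

gen 0: q0 h=20  …······[·]······…
gen 1: q1 h=21  …·····█[·]······…
gen 2: q1 h=20  …······[█]█·····…
gen 3: q0 h=21  …······[█]······…
gen 4: q0 h=20  …······[·]█·····…
gen 5: q1 h=21  …·····█[█]······…
gen 6: q0 h=22  …····█·[·]······…
gen 7: q1 h=23  …···█·█[·]······…
gen 8: q1 h=22  …····█·[█]█·····…
gen 9: q0 h=23  …···█··[█]······…
gen 10: q0 h=22  …····█·[·]█·····…
gen 11: q1 h=23  …···█·█[█]······…
gen 12: q0 h=24  …··█·█·[·]······…
gen 13: q1 h=25  …·█·█·█[·]······…
gen 14: q1 h=24  …··█·█·[█]█·····…
gen 15: q0 h=25  …·█·█··[█]······…
gen 16: q0 h=24  …··█·█·[·]█·····…
gen 17: q1 h=25  …·█·█·█[█]······…
gen 18: q0 h=26  …█·█·█·[·]······…
gen 19: q1 h=27  …·█·█·█[·]······…
gen 20: q1 h=26  …█·█·█·[█]█·····…
gen 21: q0 h=27  …·█·█··[█]······…
gen 22: q0 h=26  …█·█·█·[·]█·····…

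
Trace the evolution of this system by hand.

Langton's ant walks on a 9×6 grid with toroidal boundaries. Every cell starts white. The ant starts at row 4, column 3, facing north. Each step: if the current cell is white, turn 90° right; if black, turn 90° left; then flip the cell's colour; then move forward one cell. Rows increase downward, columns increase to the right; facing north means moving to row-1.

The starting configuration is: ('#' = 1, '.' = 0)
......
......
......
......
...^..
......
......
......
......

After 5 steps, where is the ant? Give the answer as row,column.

4,2

gen 0: ......
......
......
......
...^..
......
......
......
......
gen 1: ......
......
......
......
...#>.
......
......
......
......
gen 2: ......
......
......
......
...##.
....v.
......
......
......
gen 3: ......
......
......
......
...##.
...<#.
......
......
......
gen 4: ......
......
......
......
...^#.
...##.
......
......
......
gen 5: ......
......
......
......
..<.#.
...##.
......
......
......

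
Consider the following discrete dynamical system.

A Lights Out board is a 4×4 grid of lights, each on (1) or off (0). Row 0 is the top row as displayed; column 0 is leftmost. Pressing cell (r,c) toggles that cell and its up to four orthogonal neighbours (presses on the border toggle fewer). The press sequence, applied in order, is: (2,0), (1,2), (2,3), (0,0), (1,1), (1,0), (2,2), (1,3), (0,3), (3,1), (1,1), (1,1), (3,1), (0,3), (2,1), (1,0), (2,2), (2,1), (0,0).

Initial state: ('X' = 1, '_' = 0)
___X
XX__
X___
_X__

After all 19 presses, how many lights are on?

gen 0: ___X
XX__
X___
_X__
gen 1: ___X
_X__
_X__
XX__
gen 2: __XX
__XX
_XX_
XX__
gen 3: __XX
__X_
_X_X
XX_X
gen 4: XXXX
X_X_
_X_X
XX_X
gen 5: X_XX
_X__
___X
XX_X
gen 6: __XX
X___
X__X
XX_X
gen 7: __XX
X_X_
XXX_
XXXX
gen 8: __X_
X__X
XXXX
XXXX
gen 9: ___X
X___
XXXX
XXXX
gen 10: ___X
X___
X_XX
___X
gen 11: _X_X
_XX_
XXXX
___X
gen 12: ___X
X___
X_XX
___X
gen 13: ___X
X___
XXXX
XXXX
gen 14: __X_
X__X
XXXX
XXXX
gen 15: __X_
XX_X
___X
X_XX
gen 16: X_X_
___X
X__X
X_XX
gen 17: X_X_
__XX
XXX_
X__X
gen 18: X_X_
_XXX
____
XX_X
gen 19: _XX_
XXXX
____
XX_X

9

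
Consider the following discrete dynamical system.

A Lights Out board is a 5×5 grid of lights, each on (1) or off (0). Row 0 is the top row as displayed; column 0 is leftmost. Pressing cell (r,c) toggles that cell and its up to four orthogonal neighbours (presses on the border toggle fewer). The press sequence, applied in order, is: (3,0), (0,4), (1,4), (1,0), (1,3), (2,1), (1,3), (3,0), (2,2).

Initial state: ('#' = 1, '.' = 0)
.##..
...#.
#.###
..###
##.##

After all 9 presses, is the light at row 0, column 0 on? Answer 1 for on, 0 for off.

1

0) .##..
...#.
#.###
..###
##.##
1) .##..
...#.
..###
#####
.#.##
2) .####
...##
..###
#####
.#.##
3) .###.
.....
..##.
#####
.#.##
4) ####.
##...
#.##.
#####
.#.##
5) ###..
#####
#.#..
#####
.#.##
6) ###..
#.###
.#...
#.###
.#.##
7) ####.
#....
.#.#.
#.###
.#.##
8) ####.
#....
##.#.
.####
##.##
9) ####.
#.#..
#.#..
.#.##
##.##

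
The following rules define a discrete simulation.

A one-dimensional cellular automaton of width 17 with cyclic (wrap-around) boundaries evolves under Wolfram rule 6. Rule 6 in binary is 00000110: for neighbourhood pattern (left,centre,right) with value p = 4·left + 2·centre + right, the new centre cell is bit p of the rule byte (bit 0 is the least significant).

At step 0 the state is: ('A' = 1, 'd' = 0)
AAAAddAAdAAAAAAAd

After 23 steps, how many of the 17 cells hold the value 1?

1

[0] AAAAddAAdAAAAAAAd
[1] dddddAddddddddddd
[2] ddddAAddddddddddd
[3] dddAddddddddddddd
[4] ddAAddddddddddddd
[5] dAddddddddddddddd
[6] AAddddddddddddddd
[7] ddddddddddddddddA
[8] dddddddddddddddAA
[9] ddddddddddddddAdd
[10] dddddddddddddAAdd
[11] ddddddddddddAdddd
[12] dddddddddddAAdddd
[13] ddddddddddAdddddd
[14] dddddddddAAdddddd
[15] ddddddddAdddddddd
[16] dddddddAAdddddddd
[17] ddddddAdddddddddd
[18] dddddAAdddddddddd
[19] ddddAdddddddddddd
[20] dddAAdddddddddddd
[21] ddAdddddddddddddd
[22] dAAdddddddddddddd
[23] Adddddddddddddddd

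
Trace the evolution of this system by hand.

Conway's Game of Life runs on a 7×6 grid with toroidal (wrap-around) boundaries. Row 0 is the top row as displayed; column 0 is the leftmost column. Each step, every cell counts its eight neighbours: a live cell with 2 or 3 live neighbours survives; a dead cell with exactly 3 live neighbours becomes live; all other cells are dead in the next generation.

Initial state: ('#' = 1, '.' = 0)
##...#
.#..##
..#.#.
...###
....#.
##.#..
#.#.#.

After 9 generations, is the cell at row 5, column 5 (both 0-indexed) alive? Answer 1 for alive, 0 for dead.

1

t=0: ##...#
.#..##
..#.#.
...###
....#.
##.#..
#.#.#.
t=1: ..##..
.####.
#.#...
.....#
#.#...
#####.
..###.
t=2: ......
....#.
#.#.##
#....#
#.#.#.
#...#.
.....#
t=3: ......
...##.
##.##.
......
#..##.
##.##.
.....#
t=4: ....#.
..####
..####
###...
#####.
####..
#...##
t=5: #.....
..#...
......
......
....#.
......
#.#.#.
t=6: ...#.#
......
......
......
......
...#.#
.#...#
t=7: #...#.
......
......
......
......
#...#.
..#..#
t=8: .....#
......
......
......
......
.....#
##.##.
t=9: #...##
......
......
......
......
#...##
#...#.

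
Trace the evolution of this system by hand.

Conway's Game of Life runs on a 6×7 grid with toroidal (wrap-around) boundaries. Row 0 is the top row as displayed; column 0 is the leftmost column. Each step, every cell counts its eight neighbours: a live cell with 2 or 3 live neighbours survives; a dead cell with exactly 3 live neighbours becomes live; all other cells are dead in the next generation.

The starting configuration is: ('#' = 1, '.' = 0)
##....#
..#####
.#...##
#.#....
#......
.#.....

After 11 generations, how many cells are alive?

10

gen 0: ##....#
..#####
.#...##
#.#....
#......
.#.....
gen 1: .#.##.#
..###..
.#.....
#......
#......
.#....#
gen 2: .#..#..
##..##.
.###...
##.....
##....#
.##..##
gen 3: ...##..
#...##.
...##.#
......#
.....#.
..#..##
gen 4: ...#...
......#
#..##.#
....#.#
.....#.
...#.##
gen 5: ....###
#..####
#..##.#
#..##.#
.......
.....##
gen 6: ...#...
.......
.##....
#..##.#
#...#..
....#.#
gen 7: .......
..#....
####...
#.#####
#...#..
...###.
gen 8: ...##..
..##...
#....#.
.....#.
###....
...###.
gen 9: .....#.
..##...
....#.#
#......
.###.##
.#...#.
gen 10: ..#.#..
...###.
...#...
#####..
.##.###
##...#.
gen 11: .##...#
..#..#.
.#...#.
#.....#
.......
#......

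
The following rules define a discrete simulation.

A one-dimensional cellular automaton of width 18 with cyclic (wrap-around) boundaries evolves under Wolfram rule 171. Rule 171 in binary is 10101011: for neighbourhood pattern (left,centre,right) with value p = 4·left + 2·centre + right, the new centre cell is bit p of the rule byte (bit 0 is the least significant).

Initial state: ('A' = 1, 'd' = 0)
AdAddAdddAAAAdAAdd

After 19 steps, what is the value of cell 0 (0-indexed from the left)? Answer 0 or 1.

0

step 0: AdAddAdddAAAAdAAdd
step 1: dAddAddAAAAAdAAddA
step 2: AddAddAAAAAdAAddAd
step 3: ddAddAAAAAdAAddAdA
step 4: dAddAAAAAdAAddAdAd
step 5: AddAAAAAdAAddAdAdd
step 6: ddAAAAAdAAddAdAddA
step 7: dAAAAAdAAddAdAddAd
step 8: AAAAAdAAddAdAddAdd
step 9: AAAAdAAddAdAddAddA
step 10: AAAdAAddAdAddAddAA
step 11: AAdAAddAdAddAddAAA
step 12: AdAAddAdAddAddAAAA
step 13: dAAddAdAddAddAAAAA
step 14: AAddAdAddAddAAAAAd
step 15: AddAdAddAddAAAAAdA
step 16: ddAdAddAddAAAAAdAA
step 17: dAdAddAddAAAAAdAAd
step 18: AdAddAddAAAAAdAAdd
step 19: dAddAddAAAAAdAAddA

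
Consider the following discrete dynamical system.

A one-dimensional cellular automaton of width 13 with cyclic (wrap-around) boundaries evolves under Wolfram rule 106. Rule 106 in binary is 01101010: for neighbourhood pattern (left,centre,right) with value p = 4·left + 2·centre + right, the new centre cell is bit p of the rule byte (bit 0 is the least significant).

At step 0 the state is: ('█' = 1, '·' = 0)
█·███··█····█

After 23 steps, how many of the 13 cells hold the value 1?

6

gen 0: █·███··█····█
gen 1: ███·█·█····██
gen 2: ··██·█····██·
gen 3: ·████····███·
gen 4: ██··█···██·█·
gen 5: ██·█···████·█
gen 6: ·██···██··███
gen 7: ███··███·██·█
gen 8: ··█·██·██████
gen 9: ·█·█████····█
gen 10: █·██···█···█·
gen 11: ·███··█···█·█
gen 12: ██·█·█···█·█·
gen 13: ███·█···█·█·█
gen 14: ··██···█·█·██
gen 15: ·███··█·█·███
gen 16: ██·█·█·█·██·█
gen 17: ·██·█·█·█████
gen 18: ████·█·██···█
gen 19: ···██·███··██
gen 20: ··█████·█·███
gen 21: ·██···██·██·█
gen 22: ███··███████·
gen 23: █·█·██·····██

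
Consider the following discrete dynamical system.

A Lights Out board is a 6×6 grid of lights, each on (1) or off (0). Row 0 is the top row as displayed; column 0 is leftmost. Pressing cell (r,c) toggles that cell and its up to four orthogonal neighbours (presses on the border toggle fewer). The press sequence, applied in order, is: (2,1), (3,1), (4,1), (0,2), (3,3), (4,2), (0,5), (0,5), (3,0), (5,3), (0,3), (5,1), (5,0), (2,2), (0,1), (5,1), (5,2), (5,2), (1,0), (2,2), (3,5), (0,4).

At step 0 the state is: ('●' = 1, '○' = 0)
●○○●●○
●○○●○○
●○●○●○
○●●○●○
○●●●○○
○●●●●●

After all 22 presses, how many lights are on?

21

k=0  ●○○●●○
●○○●○○
●○●○●○
○●●○●○
○●●●○○
○●●●●●
k=1  ●○○●●○
●●○●○○
○●○○●○
○○●○●○
○●●●○○
○●●●●●
k=2  ●○○●●○
●●○●○○
○○○○●○
●●○○●○
○○●●○○
○●●●●●
k=3  ●○○●●○
●●○●○○
○○○○●○
●○○○●○
●●○●○○
○○●●●●
k=4  ●●●○●○
●●●●○○
○○○○●○
●○○○●○
●●○●○○
○○●●●●
k=5  ●●●○●○
●●●●○○
○○○●●○
●○●●○○
●●○○○○
○○●●●●
k=6  ●●●○●○
●●●●○○
○○○●●○
●○○●○○
●○●●○○
○○○●●●
k=7  ●●●○○●
●●●●○●
○○○●●○
●○○●○○
●○●●○○
○○○●●●
k=8  ●●●○●○
●●●●○○
○○○●●○
●○○●○○
●○●●○○
○○○●●●
k=9  ●●●○●○
●●●●○○
●○○●●○
○●○●○○
○○●●○○
○○○●●●
k=10  ●●●○●○
●●●●○○
●○○●●○
○●○●○○
○○●○○○
○○●○○●
k=11  ●●○●○○
●●●○○○
●○○●●○
○●○●○○
○○●○○○
○○●○○●
k=12  ●●○●○○
●●●○○○
●○○●●○
○●○●○○
○●●○○○
●●○○○●
k=13  ●●○●○○
●●●○○○
●○○●●○
○●○●○○
●●●○○○
○○○○○●
k=14  ●●○●○○
●●○○○○
●●●○●○
○●●●○○
●●●○○○
○○○○○●
k=15  ○○●●○○
●○○○○○
●●●○●○
○●●●○○
●●●○○○
○○○○○●
k=16  ○○●●○○
●○○○○○
●●●○●○
○●●●○○
●○●○○○
●●●○○●
k=17  ○○●●○○
●○○○○○
●●●○●○
○●●●○○
●○○○○○
●○○●○●
k=18  ○○●●○○
●○○○○○
●●●○●○
○●●●○○
●○●○○○
●●●○○●
k=19  ●○●●○○
○●○○○○
○●●○●○
○●●●○○
●○●○○○
●●●○○●
k=20  ●○●●○○
○●●○○○
○○○●●○
○●○●○○
●○●○○○
●●●○○●
k=21  ●○●●○○
○●●○○○
○○○●●●
○●○●●●
●○●○○●
●●●○○●
k=22  ●○●○●●
○●●○●○
○○○●●●
○●○●●●
●○●○○●
●●●○○●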